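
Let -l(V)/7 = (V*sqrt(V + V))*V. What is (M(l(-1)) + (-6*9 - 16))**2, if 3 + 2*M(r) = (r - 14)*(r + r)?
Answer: 38089/4 - 33222*I*sqrt(2) ≈ 9522.3 - 46983.0*I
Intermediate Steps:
l(V) = -7*sqrt(2)*V**(5/2) (l(V) = -7*V*sqrt(V + V)*V = -7*V*sqrt(2*V)*V = -7*V*(sqrt(2)*sqrt(V))*V = -7*sqrt(2)*V**(3/2)*V = -7*sqrt(2)*V**(5/2))
M(r) = -3/2 + r*(-14 + r) (M(r) = -3/2 + ((r - 14)*(r + r))/2 = -3/2 + ((-14 + r)*(2*r))/2 = -3/2 + (2*r*(-14 + r))/2 = -3/2 + r*(-14 + r))
(M(l(-1)) + (-6*9 - 16))**2 = ((-3/2 + (-7*sqrt(2)*(-1)**(5/2))**2 - (-98)*sqrt(2)*(-1)**(5/2)) + (-6*9 - 16))**2 = ((-3/2 + (-7*sqrt(2)*I)**2 - (-98)*sqrt(2)*I) + (-54 - 16))**2 = ((-3/2 + (-7*I*sqrt(2))**2 - (-98)*I*sqrt(2)) - 70)**2 = ((-3/2 - 98 + 98*I*sqrt(2)) - 70)**2 = ((-199/2 + 98*I*sqrt(2)) - 70)**2 = (-339/2 + 98*I*sqrt(2))**2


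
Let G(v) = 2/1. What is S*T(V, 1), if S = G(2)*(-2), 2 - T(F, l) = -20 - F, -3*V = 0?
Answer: -88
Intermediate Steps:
V = 0 (V = -1/3*0 = 0)
G(v) = 2 (G(v) = 2*1 = 2)
T(F, l) = 22 + F (T(F, l) = 2 - (-20 - F) = 2 + (20 + F) = 22 + F)
S = -4 (S = 2*(-2) = -4)
S*T(V, 1) = -4*(22 + 0) = -4*22 = -88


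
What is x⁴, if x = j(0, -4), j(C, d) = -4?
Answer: 256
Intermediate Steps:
x = -4
x⁴ = (-4)⁴ = 256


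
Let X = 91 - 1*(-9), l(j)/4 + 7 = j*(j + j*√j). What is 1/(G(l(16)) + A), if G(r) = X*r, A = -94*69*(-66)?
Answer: 1/937276 ≈ 1.0669e-6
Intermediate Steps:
l(j) = -28 + 4*j*(j + j^(3/2)) (l(j) = -28 + 4*(j*(j + j*√j)) = -28 + 4*(j*(j + j^(3/2))) = -28 + 4*j*(j + j^(3/2)))
A = 428076 (A = -6486*(-66) = 428076)
X = 100 (X = 91 + 9 = 100)
G(r) = 100*r
1/(G(l(16)) + A) = 1/(100*(-28 + 4*16² + 4*16^(5/2)) + 428076) = 1/(100*(-28 + 4*256 + 4*1024) + 428076) = 1/(100*(-28 + 1024 + 4096) + 428076) = 1/(100*5092 + 428076) = 1/(509200 + 428076) = 1/937276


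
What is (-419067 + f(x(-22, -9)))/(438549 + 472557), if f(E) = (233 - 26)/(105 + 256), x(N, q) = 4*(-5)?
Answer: -8404610/18272737 ≈ -0.45995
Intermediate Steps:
x(N, q) = -20
f(E) = 207/361
(-419067 + f(x(-22, -9)))/(438549 + 472557) = (-419067 + 207/361)/(438549 + 472557) = -151282980/361/911106 = -151282980/361*1/911106 = -8404610/18272737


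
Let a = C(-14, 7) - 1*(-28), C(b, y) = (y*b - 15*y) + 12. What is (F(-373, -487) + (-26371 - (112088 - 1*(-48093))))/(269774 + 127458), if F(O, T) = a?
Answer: -186715/397232 ≈ -0.47004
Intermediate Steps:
C(b, y) = 12 - 15*y + b*y (C(b, y) = (b*y - 15*y) + 12 = (-15*y + b*y) + 12 = 12 - 15*y + b*y)
a = -163 (a = (12 - 15*7 - 14*7) - 1*(-28) = (12 - 105 - 98) + 28 = -191 + 28 = -163)
F(O, T) = -163
(F(-373, -487) + (-26371 - (112088 - 1*(-48093))))/(269774 + 127458) = (-163 + (-26371 - (112088 - 1*(-48093))))/(269774 + 127458) = (-163 + (-26371 - (112088 + 48093)))/397232 = (-163 + (-26371 - 1*160181))*(1/397232) = (-163 + (-26371 - 160181))*(1/397232) = (-163 - 186552)*(1/397232) = -186715*1/397232 = -186715/397232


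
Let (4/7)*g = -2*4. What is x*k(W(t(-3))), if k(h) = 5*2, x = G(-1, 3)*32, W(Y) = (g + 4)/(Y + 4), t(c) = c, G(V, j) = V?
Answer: -320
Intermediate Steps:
g = -14 (g = 7*(-2*4)/4 = (7/4)*(-8) = -14)
W(Y) = -10/(4 + Y) (W(Y) = (-14 + 4)/(Y + 4) = -10/(4 + Y))
x = -32 (x = -1*32 = -32)
k(h) = 10
x*k(W(t(-3))) = -32*10 = -320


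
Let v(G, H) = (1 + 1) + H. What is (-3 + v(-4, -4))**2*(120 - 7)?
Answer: 2825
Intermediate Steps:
v(G, H) = 2 + H
(-3 + v(-4, -4))**2*(120 - 7) = (-3 + (2 - 4))**2*(120 - 7) = (-3 - 2)**2*113 = (-5)**2*113 = 25*113 = 2825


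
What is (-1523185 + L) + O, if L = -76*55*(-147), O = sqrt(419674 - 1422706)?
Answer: -908725 + 6*I*sqrt(27862) ≈ -9.0873e+5 + 1001.5*I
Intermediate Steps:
O = 6*I*sqrt(27862) (O = sqrt(-1003032) = 6*I*sqrt(27862) ≈ 1001.5*I)
L = 614460 (L = -4180*(-147) = 614460)
(-1523185 + L) + O = (-1523185 + 614460) + 6*I*sqrt(27862) = -908725 + 6*I*sqrt(27862)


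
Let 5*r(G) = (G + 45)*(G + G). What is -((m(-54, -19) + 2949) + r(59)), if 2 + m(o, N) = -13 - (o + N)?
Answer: -27307/5 ≈ -5461.4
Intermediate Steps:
r(G) = 2*G*(45 + G)/5 (r(G) = ((G + 45)*(G + G))/5 = ((45 + G)*(2*G))/5 = (2*G*(45 + G))/5 = 2*G*(45 + G)/5)
m(o, N) = -15 - N - o (m(o, N) = -2 + (-13 - (o + N)) = -2 + (-13 - (N + o)) = -2 + (-13 + (-N - o)) = -2 + (-13 - N - o) = -15 - N - o)
-((m(-54, -19) + 2949) + r(59)) = -(((-15 - 1*(-19) - 1*(-54)) + 2949) + (2/5)*59*(45 + 59)) = -(((-15 + 19 + 54) + 2949) + (2/5)*59*104) = -((58 + 2949) + 12272/5) = -(3007 + 12272/5) = -1*27307/5 = -27307/5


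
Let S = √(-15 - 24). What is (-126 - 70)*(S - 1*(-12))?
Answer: -2352 - 196*I*√39 ≈ -2352.0 - 1224.0*I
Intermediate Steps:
S = I*√39 (S = √(-39) = I*√39 ≈ 6.245*I)
(-126 - 70)*(S - 1*(-12)) = (-126 - 70)*(I*√39 - 1*(-12)) = -196*(I*√39 + 12) = -196*(12 + I*√39) = -2352 - 196*I*√39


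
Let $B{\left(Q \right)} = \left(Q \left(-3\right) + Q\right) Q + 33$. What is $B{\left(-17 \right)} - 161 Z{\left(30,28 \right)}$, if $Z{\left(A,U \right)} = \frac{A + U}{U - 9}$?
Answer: $- \frac{19693}{19} \approx -1036.5$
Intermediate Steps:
$Z{\left(A,U \right)} = \frac{A + U}{-9 + U}$
$B{\left(Q \right)} = 33 - 2 Q^{2}$ ($B{\left(Q \right)} = \left(- 3 Q + Q\right) Q + 33 = - 2 Q Q + 33 = - 2 Q^{2} + 33 = 33 - 2 Q^{2}$)
$B{\left(-17 \right)} - 161 Z{\left(30,28 \right)} = \left(33 - 2 \left(-17\right)^{2}\right) - 161 \frac{30 + 28}{-9 + 28} = \left(33 - 578\right) - 161 \cdot \frac{1}{19} \cdot 58 = -545 - \frac{9338}{19} = - \frac{19693}{19}$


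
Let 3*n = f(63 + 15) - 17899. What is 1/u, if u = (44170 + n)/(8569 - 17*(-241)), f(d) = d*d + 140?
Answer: 37998/120835 ≈ 0.31446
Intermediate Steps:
f(d) = 140 + d**2 (f(d) = d**2 + 140 = 140 + d**2)
n = -11675/3 (n = ((140 + (63 + 15)**2) - 17899)/3 = ((140 + 78**2) - 17899)/3 = ((140 + 6084) - 17899)/3 = (6224 - 17899)/3 = (1/3)*(-11675) = -11675/3 ≈ -3891.7)
u = 120835/37998 (u = (44170 - 11675/3)/(8569 - 17*(-241)) = 120835/(3*(8569 + 4097)) = (120835/3)/12666 = (120835/3)*(1/12666) = 120835/37998 ≈ 3.1800)
1/u = 1/(120835/37998) = 37998/120835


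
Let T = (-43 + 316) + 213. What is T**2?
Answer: 236196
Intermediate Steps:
T = 486 (T = 273 + 213 = 486)
T**2 = 486**2 = 236196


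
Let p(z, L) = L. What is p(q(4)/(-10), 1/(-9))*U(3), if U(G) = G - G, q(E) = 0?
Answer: 0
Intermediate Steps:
U(G) = 0
p(q(4)/(-10), 1/(-9))*U(3) = (1/(-9))*0 = (1*(-⅑))*0 = -⅑*0 = 0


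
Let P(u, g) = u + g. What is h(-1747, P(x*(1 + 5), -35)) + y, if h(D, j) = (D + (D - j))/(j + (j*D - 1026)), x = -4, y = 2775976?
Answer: 94372078951/33996 ≈ 2.7760e+6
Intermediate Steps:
P(u, g) = g + u
h(D, j) = (-j + 2*D)/(-1026 + j + D*j) (h(D, j) = (-j + 2*D)/(j + (D*j - 1026)) = (-j + 2*D)/(j + (-1026 + D*j)) = (-j + 2*D)/(-1026 + j + D*j))
h(-1747, P(x*(1 + 5), -35)) + y = (-(-35 - 4*(1 + 5)) + 2*(-1747))/(-1026 + (-35 - 4*(1 + 5)) - 1747*(-35 - 4*(1 + 5))) + 2775976 = (-(-35 - 4*6) - 3494)/(-1026 + (-35 - 4*6) - 1747*(-35 - 4*6)) + 2775976 = (-(-35 - 24) - 3494)/(-1026 + (-35 - 24) - 1747*(-35 - 24)) + 2775976 = (-1*(-59) - 3494)/(-1026 - 59 - 1747*(-59)) + 2775976 = (59 - 3494)/(-1026 - 59 + 103073) + 2775976 = -3435/101988 + 2775976 = (1/101988)*(-3435) + 2775976 = -1145/33996 + 2775976 = 94372078951/33996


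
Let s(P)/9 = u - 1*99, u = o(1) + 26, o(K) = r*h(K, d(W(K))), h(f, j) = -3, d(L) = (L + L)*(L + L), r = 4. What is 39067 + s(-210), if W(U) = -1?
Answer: 38302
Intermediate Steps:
d(L) = 4*L² (d(L) = (2*L)*(2*L) = 4*L²)
o(K) = -12 (o(K) = 4*(-3) = -12)
u = 14 (u = -12 + 26 = 14)
s(P) = -765 (s(P) = 9*(14 - 1*99) = 9*(14 - 99) = 9*(-85) = -765)
39067 + s(-210) = 39067 - 765 = 38302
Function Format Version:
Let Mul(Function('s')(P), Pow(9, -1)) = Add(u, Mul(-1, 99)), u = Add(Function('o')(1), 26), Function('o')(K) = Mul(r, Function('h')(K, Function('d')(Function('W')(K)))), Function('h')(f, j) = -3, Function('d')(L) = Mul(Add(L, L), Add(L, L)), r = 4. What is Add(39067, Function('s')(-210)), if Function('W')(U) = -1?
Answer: 38302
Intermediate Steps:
Function('d')(L) = Mul(4, Pow(L, 2)) (Function('d')(L) = Mul(Mul(2, L), Mul(2, L)) = Mul(4, Pow(L, 2)))
Function('o')(K) = -12 (Function('o')(K) = Mul(4, -3) = -12)
u = 14 (u = Add(-12, 26) = 14)
Function('s')(P) = -765 (Function('s')(P) = Mul(9, Add(14, Mul(-1, 99))) = Mul(9, Add(14, -99)) = Mul(9, -85) = -765)
Add(39067, Function('s')(-210)) = Add(39067, -765) = 38302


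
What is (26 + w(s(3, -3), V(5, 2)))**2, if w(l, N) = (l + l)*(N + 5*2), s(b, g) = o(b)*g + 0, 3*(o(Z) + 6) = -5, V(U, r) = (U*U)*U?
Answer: 38887696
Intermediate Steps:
V(U, r) = U**3 (V(U, r) = U**2*U = U**3)
o(Z) = -23/3 (o(Z) = -6 + (1/3)*(-5) = -6 - 5/3 = -23/3)
s(b, g) = -23*g/3 (s(b, g) = -23*g/3 + 0 = -23*g/3)
w(l, N) = 2*l*(10 + N) (w(l, N) = (2*l)*(N + 10) = (2*l)*(10 + N) = 2*l*(10 + N))
(26 + w(s(3, -3), V(5, 2)))**2 = (26 + 2*(-23/3*(-3))*(10 + 5**3))**2 = (26 + 2*23*(10 + 125))**2 = (26 + 2*23*135)**2 = (26 + 6210)**2 = 6236**2 = 38887696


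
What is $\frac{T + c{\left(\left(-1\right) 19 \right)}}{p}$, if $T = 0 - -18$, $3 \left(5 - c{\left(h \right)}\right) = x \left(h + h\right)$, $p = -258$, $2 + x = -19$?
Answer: $\frac{81}{86} \approx 0.94186$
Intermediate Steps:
$x = -21$ ($x = -2 - 19 = -21$)
$c{\left(h \right)} = 5 + 14 h$ ($c{\left(h \right)} = 5 - \frac{\left(-21\right) \left(h + h\right)}{3} = 5 - \frac{\left(-21\right) 2 h}{3} = 5 - \frac{\left(-42\right) h}{3} = 5 + 14 h$)
$T = 18$ ($T = 0 + 18 = 18$)
$\frac{T + c{\left(\left(-1\right) 19 \right)}}{p} = \frac{18 + \left(5 + 14 \left(\left(-1\right) 19\right)\right)}{-258} = - \frac{18 + \left(5 + 14 \left(-19\right)\right)}{258} = - \frac{18 + \left(5 - 266\right)}{258} = - \frac{18 - 261}{258} = \left(- \frac{1}{258}\right) \left(-243\right) = \frac{81}{86}$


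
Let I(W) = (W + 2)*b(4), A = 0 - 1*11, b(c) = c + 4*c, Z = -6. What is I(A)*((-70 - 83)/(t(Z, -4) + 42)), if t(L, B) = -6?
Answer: 765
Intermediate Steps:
b(c) = 5*c
A = -11 (A = 0 - 11 = -11)
I(W) = 40 + 20*W (I(W) = (W + 2)*(5*4) = (2 + W)*20 = 40 + 20*W)
I(A)*((-70 - 83)/(t(Z, -4) + 42)) = (40 + 20*(-11))*((-70 - 83)/(-6 + 42)) = (40 - 220)*(-153/36) = -(-27540)/36 = -180*(-17/4) = 765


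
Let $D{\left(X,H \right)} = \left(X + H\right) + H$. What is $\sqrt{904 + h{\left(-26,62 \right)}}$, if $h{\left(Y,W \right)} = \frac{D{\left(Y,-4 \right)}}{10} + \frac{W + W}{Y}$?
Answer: $\frac{\sqrt{3784885}}{65} \approx 29.93$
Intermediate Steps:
$D{\left(X,H \right)} = X + 2 H$ ($D{\left(X,H \right)} = \left(H + X\right) + H = X + 2 H$)
$h{\left(Y,W \right)} = - \frac{4}{5} + \frac{Y}{10} + \frac{2 W}{Y}$ ($h{\left(Y,W \right)} = \frac{Y + 2 \left(-4\right)}{10} + \frac{W + W}{Y} = \left(Y - 8\right) \frac{1}{10} + \frac{2 W}{Y} = \left(-8 + Y\right) \frac{1}{10} + \frac{2 W}{Y} = \left(- \frac{4}{5} + \frac{Y}{10}\right) + \frac{2 W}{Y} = - \frac{4}{5} + \frac{Y}{10} + \frac{2 W}{Y}$)
$\sqrt{904 + h{\left(-26,62 \right)}} = \sqrt{904 + \frac{20 \cdot 62 - 26 \left(-8 - 26\right)}{10 \left(-26\right)}} = \sqrt{904 + \frac{1}{10} \left(- \frac{1}{26}\right) \left(1240 - -884\right)} = \sqrt{904 + \frac{1}{10} \left(- \frac{1}{26}\right) \left(1240 + 884\right)} = \sqrt{904 + \frac{1}{10} \left(- \frac{1}{26}\right) 2124} = \sqrt{904 - \frac{531}{65}} = \sqrt{\frac{58229}{65}} = \frac{\sqrt{3784885}}{65}$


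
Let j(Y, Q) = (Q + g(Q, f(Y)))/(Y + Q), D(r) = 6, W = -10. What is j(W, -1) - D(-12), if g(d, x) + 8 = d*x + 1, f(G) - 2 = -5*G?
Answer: -6/11 ≈ -0.54545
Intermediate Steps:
f(G) = 2 - 5*G
g(d, x) = -7 + d*x (g(d, x) = -8 + (d*x + 1) = -8 + (1 + d*x) = -7 + d*x)
j(Y, Q) = (-7 + Q + Q*(2 - 5*Y))/(Q + Y) (j(Y, Q) = (Q + (-7 + Q*(2 - 5*Y)))/(Y + Q) = (-7 + Q + Q*(2 - 5*Y))/(Q + Y))
j(W, -1) - D(-12) = (-7 - 1 - 1*(-1)*(-2 + 5*(-10)))/(-1 - 10) - 1*6 = (-7 - 1 - 1*(-1)*(-2 - 50))/(-11) - 6 = -(-7 - 1 - 1*(-1)*(-52))/11 - 6 = -(-7 - 1 - 52)/11 - 6 = -1/11*(-60) - 6 = 60/11 - 6 = -6/11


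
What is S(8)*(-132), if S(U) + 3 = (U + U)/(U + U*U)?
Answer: 1100/3 ≈ 366.67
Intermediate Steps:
S(U) = -3 + 2*U/(U + U²) (S(U) = -3 + (U + U)/(U + U*U) = -3 + (2*U)/(U + U²) = -3 + 2*U/(U + U²))
S(8)*(-132) = ((-1 - 3*8)/(1 + 8))*(-132) = ((-1 - 24)/9)*(-132) = ((⅑)*(-25))*(-132) = -25/9*(-132) = 1100/3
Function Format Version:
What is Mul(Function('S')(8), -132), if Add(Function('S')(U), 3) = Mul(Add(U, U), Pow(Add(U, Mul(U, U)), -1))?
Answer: Rational(1100, 3) ≈ 366.67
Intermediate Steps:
Function('S')(U) = Add(-3, Mul(2, U, Pow(Add(U, Pow(U, 2)), -1))) (Function('S')(U) = Add(-3, Mul(Add(U, U), Pow(Add(U, Mul(U, U)), -1))) = Add(-3, Mul(Mul(2, U), Pow(Add(U, Pow(U, 2)), -1))) = Add(-3, Mul(2, U, Pow(Add(U, Pow(U, 2)), -1))))
Mul(Function('S')(8), -132) = Mul(Mul(Pow(Add(1, 8), -1), Add(-1, Mul(-3, 8))), -132) = Mul(Mul(Pow(9, -1), Add(-1, -24)), -132) = Mul(Mul(Rational(1, 9), -25), -132) = Mul(Rational(-25, 9), -132) = Rational(1100, 3)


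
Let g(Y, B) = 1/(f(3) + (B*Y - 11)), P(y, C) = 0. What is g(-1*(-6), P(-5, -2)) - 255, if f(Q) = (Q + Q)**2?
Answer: -6374/25 ≈ -254.96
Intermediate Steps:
f(Q) = 4*Q**2 (f(Q) = (2*Q)**2 = 4*Q**2)
g(Y, B) = 1/(25 + B*Y) (g(Y, B) = 1/(4*3**2 + (B*Y - 11)) = 1/(4*9 + (-11 + B*Y)) = 1/(36 + (-11 + B*Y)) = 1/(25 + B*Y))
g(-1*(-6), P(-5, -2)) - 255 = 1/(25 + 0*(-1*(-6))) - 255 = 1/(25 + 0*6) - 255 = 1/(25 + 0) - 255 = 1/25 - 255 = -6374/25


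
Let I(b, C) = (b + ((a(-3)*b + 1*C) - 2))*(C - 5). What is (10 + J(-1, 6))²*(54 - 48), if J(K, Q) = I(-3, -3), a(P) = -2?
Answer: 4056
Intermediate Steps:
I(b, C) = (-5 + C)*(-2 + C - b) (I(b, C) = (b + ((-2*b + 1*C) - 2))*(C - 5) = (b + ((-2*b + C) - 2))*(-5 + C) = (b + ((C - 2*b) - 2))*(-5 + C) = (b + (-2 + C - 2*b))*(-5 + C) = (-2 + C - b)*(-5 + C) = (-5 + C)*(-2 + C - b))
J(K, Q) = 16 (J(K, Q) = 10 + (-3)² - 7*(-3) + 5*(-3) - 1*(-3)*(-3) = 10 + 9 + 21 - 15 - 9 = 16)
(10 + J(-1, 6))²*(54 - 48) = (10 + 16)²*(54 - 48) = 26²*6 = 676*6 = 4056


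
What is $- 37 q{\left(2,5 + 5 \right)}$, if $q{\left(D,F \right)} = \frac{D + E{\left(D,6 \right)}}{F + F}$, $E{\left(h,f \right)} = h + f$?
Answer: $- \frac{37}{2} \approx -18.5$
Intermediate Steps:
$E{\left(h,f \right)} = f + h$
$q{\left(D,F \right)} = \frac{6 + 2 D}{2 F}$ ($q{\left(D,F \right)} = \frac{D + \left(6 + D\right)}{F + F} = \frac{6 + 2 D}{2 F}$)
$- 37 q{\left(2,5 + 5 \right)} = - 37 \frac{3 + 2}{5 + 5} = - 37 \cdot \frac{1}{10} \cdot 5 = \left(-37\right) \frac{1}{2} = - \frac{37}{2}$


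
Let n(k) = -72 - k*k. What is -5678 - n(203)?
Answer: 35603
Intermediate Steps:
n(k) = -72 - k²
-5678 - n(203) = -5678 - (-72 - 1*203²) = -5678 - (-72 - 1*41209) = -5678 - (-72 - 41209) = -5678 - 1*(-41281) = -5678 + 41281 = 35603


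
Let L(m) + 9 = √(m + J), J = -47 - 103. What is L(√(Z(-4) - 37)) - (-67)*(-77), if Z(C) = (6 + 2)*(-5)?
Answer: -5168 + √(-150 + I*√77) ≈ -5167.6 + 12.253*I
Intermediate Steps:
Z(C) = -40 (Z(C) = 8*(-5) = -40)
J = -150
L(m) = -9 + √(-150 + m) (L(m) = -9 + √(m - 150) = -9 + √(-150 + m))
L(√(Z(-4) - 37)) - (-67)*(-77) = (-9 + √(-150 + √(-40 - 37))) - (-67)*(-77) = (-9 + √(-150 + √(-77))) - 1*5159 = (-9 + √(-150 + I*√77)) - 5159 = -5168 + √(-150 + I*√77)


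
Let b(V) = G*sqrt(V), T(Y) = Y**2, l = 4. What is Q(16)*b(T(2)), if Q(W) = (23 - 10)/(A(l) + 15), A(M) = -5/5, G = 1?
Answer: 13/7 ≈ 1.8571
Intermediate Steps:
A(M) = -1 (A(M) = -5*1/5 = -1)
Q(W) = 13/14 (Q(W) = (23 - 10)/(-1 + 15) = 13/14)
b(V) = sqrt(V) (b(V) = 1*sqrt(V) = sqrt(V))
Q(16)*b(T(2)) = 13*sqrt(2**2)/14 = 13*sqrt(4)/14 = (13/14)*2 = 13/7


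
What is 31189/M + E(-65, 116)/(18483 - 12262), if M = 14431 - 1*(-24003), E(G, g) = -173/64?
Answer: 6205532067/7651133248 ≈ 0.81106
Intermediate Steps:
E(G, g) = -173/64 (E(G, g) = -173*1/64 = -173/64)
M = 38434 (M = 14431 + 24003 = 38434)
31189/M + E(-65, 116)/(18483 - 12262) = 31189/38434 - 173/(64*(18483 - 12262)) = 31189*(1/38434) - 173/64/6221 = 31189/38434 - 173/64*1/6221 = 31189/38434 - 173/398144 = 6205532067/7651133248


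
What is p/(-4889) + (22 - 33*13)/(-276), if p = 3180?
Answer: 1112143/1349364 ≈ 0.82420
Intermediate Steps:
p/(-4889) + (22 - 33*13)/(-276) = 3180/(-4889) + (22 - 33*13)/(-276) = 3180*(-1/4889) + (22 - 429)*(-1/276) = -3180/4889 - 407*(-1/276) = -3180/4889 + 407/276 = 1112143/1349364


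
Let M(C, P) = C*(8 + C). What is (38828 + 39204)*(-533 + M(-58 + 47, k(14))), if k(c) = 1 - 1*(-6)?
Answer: -39016000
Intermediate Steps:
k(c) = 7 (k(c) = 1 + 6 = 7)
(38828 + 39204)*(-533 + M(-58 + 47, k(14))) = (38828 + 39204)*(-533 + (-58 + 47)*(8 + (-58 + 47))) = 78032*(-533 - 11*(8 - 11)) = 78032*(-533 - 11*(-3)) = 78032*(-533 + 33) = 78032*(-500) = -39016000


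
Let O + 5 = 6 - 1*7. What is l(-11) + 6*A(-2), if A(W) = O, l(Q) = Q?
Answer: -47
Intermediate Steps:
O = -6 (O = -5 + (6 - 1*7) = -5 + (6 - 7) = -5 - 1 = -6)
A(W) = -6
l(-11) + 6*A(-2) = -11 + 6*(-6) = -11 - 36 = -47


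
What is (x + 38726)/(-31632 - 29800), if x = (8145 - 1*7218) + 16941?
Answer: -28297/30716 ≈ -0.92125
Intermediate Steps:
x = 17868 (x = (8145 - 7218) + 16941 = 927 + 16941 = 17868)
(x + 38726)/(-31632 - 29800) = (17868 + 38726)/(-31632 - 29800) = 56594/(-61432) = 56594*(-1/61432) = -28297/30716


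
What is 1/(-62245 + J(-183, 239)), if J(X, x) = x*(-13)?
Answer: -1/65352 ≈ -1.5302e-5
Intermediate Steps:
J(X, x) = -13*x
1/(-62245 + J(-183, 239)) = 1/(-62245 - 13*239) = 1/(-62245 - 3107) = 1/(-65352) = -1/65352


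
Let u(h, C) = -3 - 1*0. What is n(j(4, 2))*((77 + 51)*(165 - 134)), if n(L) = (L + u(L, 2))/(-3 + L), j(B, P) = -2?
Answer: 3968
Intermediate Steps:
u(h, C) = -3 (u(h, C) = -3 + 0 = -3)
n(L) = 1 (n(L) = (L - 3)/(-3 + L) = (-3 + L)/(-3 + L) = 1)
n(j(4, 2))*((77 + 51)*(165 - 134)) = 1*((77 + 51)*(165 - 134)) = 1*(128*31) = 1*3968 = 3968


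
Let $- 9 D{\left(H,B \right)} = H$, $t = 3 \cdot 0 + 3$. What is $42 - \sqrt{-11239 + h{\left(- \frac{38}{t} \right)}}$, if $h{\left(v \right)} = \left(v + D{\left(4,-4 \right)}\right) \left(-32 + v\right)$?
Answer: $42 - \frac{i \sqrt{862923}}{9} \approx 42.0 - 103.22 i$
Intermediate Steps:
$t = 3$ ($t = 0 + 3 = 3$)
$D{\left(H,B \right)} = - \frac{H}{9}$
$h{\left(v \right)} = \left(-32 + v\right) \left(- \frac{4}{9} + v\right)$ ($h{\left(v \right)} = \left(v - \frac{4}{9}\right) \left(-32 + v\right) = \left(- \frac{4}{9} + v\right) \left(-32 + v\right) = \left(-32 + v\right) \left(- \frac{4}{9} + v\right)$)
$42 - \sqrt{-11239 + h{\left(- \frac{38}{t} \right)}} = 42 - \sqrt{-11239 + \left(\frac{128}{9} + \left(- \frac{38}{3}\right)^{2} - \frac{292 \left(- \frac{38}{3}\right)}{9}\right)} = 42 - \sqrt{-11239 + \left(\frac{128}{9} + \left(\left(-38\right) \frac{1}{3}\right)^{2} - \frac{292 \left(\left(-38\right) \frac{1}{3}\right)}{9}\right)} = 42 - \sqrt{-11239 + \left(\frac{128}{9} + \left(- \frac{38}{3}\right)^{2} - - \frac{11096}{27}\right)} = 42 - \sqrt{-11239 + \left(\frac{128}{9} + \frac{1444}{9} + \frac{11096}{27}\right)} = 42 - \sqrt{-11239 + \frac{15812}{27}} = 42 - \sqrt{- \frac{287641}{27}} = 42 - \frac{i \sqrt{862923}}{9}$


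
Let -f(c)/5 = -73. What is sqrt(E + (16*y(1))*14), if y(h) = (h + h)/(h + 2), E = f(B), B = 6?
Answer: sqrt(4629)/3 ≈ 22.679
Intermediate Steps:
f(c) = 365 (f(c) = -5*(-73) = 365)
E = 365
y(h) = 2*h/(2 + h) (y(h) = (2*h)/(2 + h) = 2*h/(2 + h))
sqrt(E + (16*y(1))*14) = sqrt(365 + (16*(2*1/(2 + 1)))*14) = sqrt(365 + (16*(2*1/3))*14) = sqrt(365 + (16*(2*1*(1/3)))*14) = sqrt(365 + (16*(2/3))*14) = sqrt(365 + (32/3)*14) = sqrt(365 + 448/3) = sqrt(1543/3) = sqrt(4629)/3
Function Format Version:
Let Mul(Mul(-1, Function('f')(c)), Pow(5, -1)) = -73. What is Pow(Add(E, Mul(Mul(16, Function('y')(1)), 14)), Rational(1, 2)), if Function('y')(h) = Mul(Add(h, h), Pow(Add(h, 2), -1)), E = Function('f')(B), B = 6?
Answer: Mul(Rational(1, 3), Pow(4629, Rational(1, 2))) ≈ 22.679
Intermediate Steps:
Function('f')(c) = 365 (Function('f')(c) = Mul(-5, -73) = 365)
E = 365
Function('y')(h) = Mul(2, h, Pow(Add(2, h), -1)) (Function('y')(h) = Mul(Mul(2, h), Pow(Add(2, h), -1)) = Mul(2, h, Pow(Add(2, h), -1)))
Pow(Add(E, Mul(Mul(16, Function('y')(1)), 14)), Rational(1, 2)) = Pow(Add(365, Mul(Mul(16, Mul(2, 1, Pow(Add(2, 1), -1))), 14)), Rational(1, 2)) = Pow(Add(365, Mul(Mul(16, Mul(2, 1, Pow(3, -1))), 14)), Rational(1, 2)) = Pow(Add(365, Mul(Mul(16, Mul(2, 1, Rational(1, 3))), 14)), Rational(1, 2)) = Pow(Add(365, Mul(Mul(16, Rational(2, 3)), 14)), Rational(1, 2)) = Pow(Add(365, Mul(Rational(32, 3), 14)), Rational(1, 2)) = Pow(Add(365, Rational(448, 3)), Rational(1, 2)) = Pow(Rational(1543, 3), Rational(1, 2)) = Mul(Rational(1, 3), Pow(4629, Rational(1, 2)))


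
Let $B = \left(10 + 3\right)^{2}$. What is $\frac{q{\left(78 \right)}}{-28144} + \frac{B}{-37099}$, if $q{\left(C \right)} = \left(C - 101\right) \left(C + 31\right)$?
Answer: $\frac{88250857}{1044114256} \approx 0.084522$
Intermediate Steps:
$B = 169$ ($B = 13^{2} = 169$)
$q{\left(C \right)} = \left(-101 + C\right) \left(31 + C\right)$
$\frac{q{\left(78 \right)}}{-28144} + \frac{B}{-37099} = \frac{-3131 + 78^{2} - 5460}{-28144} + \frac{169}{-37099} = \left(-3131 + 6084 - 5460\right) \left(- \frac{1}{28144}\right) + 169 \left(- \frac{1}{37099}\right) = \left(-2507\right) \left(- \frac{1}{28144}\right) - \frac{169}{37099} = \frac{2507}{28144} - \frac{169}{37099} = \frac{88250857}{1044114256}$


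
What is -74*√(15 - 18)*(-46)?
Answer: 3404*I*√3 ≈ 5895.9*I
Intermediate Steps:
-74*√(15 - 18)*(-46) = -74*I*√3*(-46) = 3404*I*√3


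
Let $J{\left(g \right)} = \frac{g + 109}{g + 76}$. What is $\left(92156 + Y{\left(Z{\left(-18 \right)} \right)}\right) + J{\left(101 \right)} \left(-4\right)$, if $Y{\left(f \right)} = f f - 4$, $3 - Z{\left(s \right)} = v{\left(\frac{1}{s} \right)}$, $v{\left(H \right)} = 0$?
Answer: $\frac{5437219}{59} \approx 92156.0$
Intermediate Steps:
$Z{\left(s \right)} = 3$ ($Z{\left(s \right)} = 3 - 0 = 3 + 0 = 3$)
$J{\left(g \right)} = \frac{109 + g}{76 + g}$
$Y{\left(f \right)} = -4 + f^{2}$ ($Y{\left(f \right)} = f^{2} - 4 = -4 + f^{2}$)
$\left(92156 + Y{\left(Z{\left(-18 \right)} \right)}\right) + J{\left(101 \right)} \left(-4\right) = \left(92156 - \left(4 - 3^{2}\right)\right) + \frac{109 + 101}{76 + 101} \left(-4\right) = \left(92156 + \left(-4 + 9\right)\right) + \frac{1}{177} \cdot 210 \left(-4\right) = \left(92156 + 5\right) + \frac{1}{177} \cdot 210 \left(-4\right) = 92161 + \frac{70}{59} \left(-4\right) = 92161 - \frac{280}{59} = \frac{5437219}{59}$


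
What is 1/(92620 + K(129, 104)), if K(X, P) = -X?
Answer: 1/92491 ≈ 1.0812e-5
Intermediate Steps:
1/(92620 + K(129, 104)) = 1/(92620 - 1*129) = 1/(92620 - 129) = 1/92491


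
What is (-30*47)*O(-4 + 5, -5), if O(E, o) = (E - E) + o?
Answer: 7050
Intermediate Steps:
O(E, o) = o (O(E, o) = 0 + o = o)
(-30*47)*O(-4 + 5, -5) = -30*47*(-5) = -1410*(-5) = 7050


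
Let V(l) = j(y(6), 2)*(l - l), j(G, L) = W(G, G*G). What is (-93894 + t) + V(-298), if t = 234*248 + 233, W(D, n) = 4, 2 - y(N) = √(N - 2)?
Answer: -35629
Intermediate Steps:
y(N) = 2 - √(-2 + N) (y(N) = 2 - √(N - 2) = 2 - √(-2 + N))
j(G, L) = 4
V(l) = 0 (V(l) = 4*(l - l) = 4*0 = 0)
t = 58265 (t = 58032 + 233 = 58265)
(-93894 + t) + V(-298) = (-93894 + 58265) + 0 = -35629 + 0 = -35629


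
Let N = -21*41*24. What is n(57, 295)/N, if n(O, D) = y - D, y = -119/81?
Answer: 12007/836892 ≈ 0.014347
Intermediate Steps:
y = -119/81 (y = -119*1/81 = -119/81 ≈ -1.4691)
n(O, D) = -119/81 - D
N = -20664 (N = -861*24 = -20664)
n(57, 295)/N = (-119/81 - 1*295)/(-20664) = (-119/81 - 295)*(-1/20664) = -24014/81*(-1/20664) = 12007/836892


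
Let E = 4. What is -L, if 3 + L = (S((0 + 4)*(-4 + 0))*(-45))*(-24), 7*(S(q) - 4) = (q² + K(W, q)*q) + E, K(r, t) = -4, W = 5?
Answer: -380139/7 ≈ -54306.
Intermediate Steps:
S(q) = 32/7 - 4*q/7 + q²/7 (S(q) = 4 + ((q² - 4*q) + 4)/7 = 4 + (4 + q² - 4*q)/7 = 4 + (4/7 - 4*q/7 + q²/7) = 32/7 - 4*q/7 + q²/7)
L = 380139/7 (L = -3 + ((32/7 - 4*(0 + 4)*(-4 + 0)/7 + ((0 + 4)*(-4 + 0))²/7)*(-45))*(-24) = -3 + ((32/7 - 16*(-4)/7 + (4*(-4))²/7)*(-45))*(-24) = -3 + ((32/7 - 4/7*(-16) + (⅐)*(-16)²)*(-45))*(-24) = -3 + ((32/7 + 64/7 + (⅐)*256)*(-45))*(-24) = -3 + ((32/7 + 64/7 + 256/7)*(-45))*(-24) = -3 + ((352/7)*(-45))*(-24) = -3 - 15840/7*(-24) = -3 + 380160/7 = 380139/7 ≈ 54306.)
-L = -1*380139/7 = -380139/7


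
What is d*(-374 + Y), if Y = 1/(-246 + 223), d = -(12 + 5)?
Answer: 146251/23 ≈ 6358.7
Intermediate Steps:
d = -17 (d = -1*17 = -17)
Y = -1/23 (Y = 1/(-23) = -1/23 ≈ -0.043478)
d*(-374 + Y) = -17*(-374 - 1/23) = -17*(-8603/23) = 146251/23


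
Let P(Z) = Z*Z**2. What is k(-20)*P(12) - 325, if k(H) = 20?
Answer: 34235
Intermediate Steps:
P(Z) = Z**3
k(-20)*P(12) - 325 = 20*12**3 - 325 = 20*1728 - 325 = 34560 - 325 = 34235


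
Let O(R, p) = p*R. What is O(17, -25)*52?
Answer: -22100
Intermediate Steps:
O(R, p) = R*p
O(17, -25)*52 = (17*(-25))*52 = -425*52 = -22100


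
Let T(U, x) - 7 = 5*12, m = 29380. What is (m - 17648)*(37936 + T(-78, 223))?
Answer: 445851196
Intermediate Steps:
T(U, x) = 67 (T(U, x) = 7 + 5*12 = 7 + 60 = 67)
(m - 17648)*(37936 + T(-78, 223)) = (29380 - 17648)*(37936 + 67) = 11732*38003 = 445851196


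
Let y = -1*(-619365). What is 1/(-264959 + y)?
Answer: 1/354406 ≈ 2.8216e-6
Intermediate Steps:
y = 619365
1/(-264959 + y) = 1/(-264959 + 619365) = 1/354406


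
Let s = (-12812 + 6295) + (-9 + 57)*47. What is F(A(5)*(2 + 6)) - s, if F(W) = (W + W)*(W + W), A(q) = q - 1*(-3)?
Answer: 20645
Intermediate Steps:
A(q) = 3 + q (A(q) = q + 3 = 3 + q)
s = -4261 (s = -6517 + 48*47 = -6517 + 2256 = -4261)
F(W) = 4*W² (F(W) = (2*W)*(2*W) = 4*W²)
F(A(5)*(2 + 6)) - s = 4*((3 + 5)*(2 + 6))² - 1*(-4261) = 4*(8*8)² + 4261 = 4*64² + 4261 = 4*4096 + 4261 = 16384 + 4261 = 20645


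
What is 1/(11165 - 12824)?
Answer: -1/1659 ≈ -0.00060277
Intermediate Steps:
1/(11165 - 12824) = 1/(-1659) = -1/1659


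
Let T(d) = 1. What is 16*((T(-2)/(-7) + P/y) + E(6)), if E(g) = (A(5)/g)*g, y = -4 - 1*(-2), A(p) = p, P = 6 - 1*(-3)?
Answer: 40/7 ≈ 5.7143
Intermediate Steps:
P = 9 (P = 6 + 3 = 9)
y = -2 (y = -4 + 2 = -2)
E(g) = 5 (E(g) = (5/g)*g = 5)
16*((T(-2)/(-7) + P/y) + E(6)) = 16*((1/(-7) + 9/(-2)) + 5) = 16*((1*(-⅐) + 9*(-½)) + 5) = 16*((-⅐ - 9/2) + 5) = 16*(-65/14 + 5) = 16*(5/14) = 40/7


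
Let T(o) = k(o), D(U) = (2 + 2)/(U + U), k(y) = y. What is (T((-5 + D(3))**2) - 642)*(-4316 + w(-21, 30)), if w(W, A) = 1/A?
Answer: 726247711/270 ≈ 2.6898e+6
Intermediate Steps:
D(U) = 2/U (D(U) = 4/((2*U)) = 4*(1/(2*U)) = 2/U)
T(o) = o
(T((-5 + D(3))**2) - 642)*(-4316 + w(-21, 30)) = ((-5 + 2/3)**2 - 642)*(-4316 + 1/30) = ((-5 + 2*(1/3))**2 - 642)*(-4316 + 1/30) = ((-5 + 2/3)**2 - 642)*(-129479/30) = ((-13/3)**2 - 642)*(-129479/30) = (169/9 - 642)*(-129479/30) = -5609/9*(-129479/30) = 726247711/270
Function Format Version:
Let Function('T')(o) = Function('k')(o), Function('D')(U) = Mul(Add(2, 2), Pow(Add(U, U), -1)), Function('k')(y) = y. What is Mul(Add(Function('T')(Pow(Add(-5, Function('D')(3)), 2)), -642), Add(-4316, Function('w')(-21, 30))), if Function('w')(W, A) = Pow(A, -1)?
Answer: Rational(726247711, 270) ≈ 2.6898e+6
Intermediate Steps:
Function('D')(U) = Mul(2, Pow(U, -1)) (Function('D')(U) = Mul(4, Pow(Mul(2, U), -1)) = Mul(4, Mul(Rational(1, 2), Pow(U, -1))) = Mul(2, Pow(U, -1)))
Function('T')(o) = o
Mul(Add(Function('T')(Pow(Add(-5, Function('D')(3)), 2)), -642), Add(-4316, Function('w')(-21, 30))) = Mul(Add(Pow(Add(-5, Mul(2, Pow(3, -1))), 2), -642), Add(-4316, Pow(30, -1))) = Mul(Add(Pow(Add(-5, Mul(2, Rational(1, 3))), 2), -642), Add(-4316, Rational(1, 30))) = Mul(Add(Pow(Add(-5, Rational(2, 3)), 2), -642), Rational(-129479, 30)) = Mul(Add(Pow(Rational(-13, 3), 2), -642), Rational(-129479, 30)) = Mul(Add(Rational(169, 9), -642), Rational(-129479, 30)) = Mul(Rational(-5609, 9), Rational(-129479, 30)) = Rational(726247711, 270)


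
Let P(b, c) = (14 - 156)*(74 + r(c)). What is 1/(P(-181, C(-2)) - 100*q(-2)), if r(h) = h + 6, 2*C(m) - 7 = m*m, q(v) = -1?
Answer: -1/12041 ≈ -8.3050e-5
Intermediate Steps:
C(m) = 7/2 + m²/2 (C(m) = 7/2 + (m*m)/2 = 7/2 + m²/2)
r(h) = 6 + h
P(b, c) = -11360 - 142*c (P(b, c) = (14 - 156)*(74 + (6 + c)) = -142*(80 + c) = -11360 - 142*c)
1/(P(-181, C(-2)) - 100*q(-2)) = 1/((-11360 - 142*(7/2 + (½)*(-2)²)) - 100*(-1)) = 1/((-11360 - 142*(7/2 + (½)*4)) + 100) = 1/((-11360 - 142*(7/2 + 2)) + 100) = 1/((-11360 - 142*11/2) + 100) = 1/((-11360 - 781) + 100) = 1/(-12141 + 100) = 1/(-12041) = -1/12041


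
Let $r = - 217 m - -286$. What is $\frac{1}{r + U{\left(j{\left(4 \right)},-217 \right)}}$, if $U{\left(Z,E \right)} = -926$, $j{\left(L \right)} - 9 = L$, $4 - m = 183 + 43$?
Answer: $\frac{1}{47534} \approx 2.1038 \cdot 10^{-5}$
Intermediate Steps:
$m = -222$ ($m = 4 - \left(183 + 43\right) = 4 - 226 = -222$)
$j{\left(L \right)} = 9 + L$
$r = 48460$ ($r = \left(-217\right) \left(-222\right) - -286 = 48174 + 286 = 48460$)
$\frac{1}{r + U{\left(j{\left(4 \right)},-217 \right)}} = \frac{1}{48460 - 926} = \frac{1}{47534}$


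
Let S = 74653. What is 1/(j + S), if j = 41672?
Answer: 1/116325 ≈ 8.5966e-6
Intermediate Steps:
1/(j + S) = 1/(41672 + 74653) = 1/116325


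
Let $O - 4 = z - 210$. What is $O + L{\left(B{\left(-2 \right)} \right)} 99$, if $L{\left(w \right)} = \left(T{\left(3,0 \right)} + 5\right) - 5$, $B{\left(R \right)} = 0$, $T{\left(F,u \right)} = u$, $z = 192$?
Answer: $-14$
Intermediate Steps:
$O = -14$ ($O = 4 + \left(192 - 210\right) = 4 - 18 = -14$)
$L{\left(w \right)} = 0$ ($L{\left(w \right)} = \left(0 + 5\right) - 5 = 5 - 5 = 0$)
$O + L{\left(B{\left(-2 \right)} \right)} 99 = -14 + 0 \cdot 99 = -14 + 0 = -14$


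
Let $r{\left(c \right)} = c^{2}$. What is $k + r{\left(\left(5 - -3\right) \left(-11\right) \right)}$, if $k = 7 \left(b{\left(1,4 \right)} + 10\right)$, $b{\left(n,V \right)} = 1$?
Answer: $7821$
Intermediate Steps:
$k = 77$ ($k = 7 \left(1 + 10\right) = 7 \cdot 11 = 77$)
$k + r{\left(\left(5 - -3\right) \left(-11\right) \right)} = 77 + \left(\left(5 - -3\right) \left(-11\right)\right)^{2} = 77 + \left(\left(5 + 3\right) \left(-11\right)\right)^{2} = 77 + \left(8 \left(-11\right)\right)^{2} = 77 + \left(-88\right)^{2} = 77 + 7744 = 7821$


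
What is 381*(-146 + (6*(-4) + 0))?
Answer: -64770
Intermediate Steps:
381*(-146 + (6*(-4) + 0)) = 381*(-146 + (-24 + 0)) = 381*(-146 - 24) = 381*(-170) = -64770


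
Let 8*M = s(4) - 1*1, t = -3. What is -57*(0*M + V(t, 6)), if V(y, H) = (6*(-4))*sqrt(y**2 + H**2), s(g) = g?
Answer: 4104*sqrt(5) ≈ 9176.8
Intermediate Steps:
M = 3/8 (M = (4 - 1*1)/8 = (4 - 1)/8 = (1/8)*3 = 3/8 ≈ 0.37500)
V(y, H) = -24*sqrt(H**2 + y**2)
-57*(0*M + V(t, 6)) = -57*(0*(3/8) - 24*sqrt(6**2 + (-3)**2)) = -57*(0 - 24*sqrt(36 + 9)) = -57*(0 - 72*sqrt(5)) = -(-4104)*sqrt(5) = 4104*sqrt(5)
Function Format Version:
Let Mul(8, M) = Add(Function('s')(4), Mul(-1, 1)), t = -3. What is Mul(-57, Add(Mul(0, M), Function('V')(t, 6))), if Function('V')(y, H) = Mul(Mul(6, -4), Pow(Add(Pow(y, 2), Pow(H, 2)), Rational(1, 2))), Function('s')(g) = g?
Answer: Mul(4104, Pow(5, Rational(1, 2))) ≈ 9176.8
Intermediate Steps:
M = Rational(3, 8) (M = Mul(Rational(1, 8), Add(4, Mul(-1, 1))) = Mul(Rational(1, 8), Add(4, -1)) = Mul(Rational(1, 8), 3) = Rational(3, 8) ≈ 0.37500)
Function('V')(y, H) = Mul(-24, Pow(Add(Pow(H, 2), Pow(y, 2)), Rational(1, 2)))
Mul(-57, Add(Mul(0, M), Function('V')(t, 6))) = Mul(-57, Add(Mul(0, Rational(3, 8)), Mul(-24, Pow(Add(Pow(6, 2), Pow(-3, 2)), Rational(1, 2))))) = Mul(-57, Add(0, Mul(-24, Pow(Add(36, 9), Rational(1, 2))))) = Mul(-57, Add(0, Mul(-24, Pow(45, Rational(1, 2))))) = Mul(-57, Add(0, Mul(-24, Mul(3, Pow(5, Rational(1, 2)))))) = Mul(-57, Add(0, Mul(-72, Pow(5, Rational(1, 2))))) = Mul(-57, Mul(-72, Pow(5, Rational(1, 2)))) = Mul(4104, Pow(5, Rational(1, 2)))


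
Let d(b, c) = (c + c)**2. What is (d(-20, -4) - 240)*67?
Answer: -11792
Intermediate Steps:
d(b, c) = 4*c**2 (d(b, c) = (2*c)**2 = 4*c**2)
(d(-20, -4) - 240)*67 = (4*(-4)**2 - 240)*67 = (4*16 - 240)*67 = (64 - 240)*67 = -176*67 = -11792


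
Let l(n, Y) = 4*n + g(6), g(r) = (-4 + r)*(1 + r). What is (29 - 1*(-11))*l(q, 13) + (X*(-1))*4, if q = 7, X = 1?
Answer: 1676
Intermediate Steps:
g(r) = (1 + r)*(-4 + r)
l(n, Y) = 14 + 4*n (l(n, Y) = 4*n + (-4 + 6² - 3*6) = 4*n + (-4 + 36 - 18) = 4*n + 14 = 14 + 4*n)
(29 - 1*(-11))*l(q, 13) + (X*(-1))*4 = (29 - 1*(-11))*(14 + 4*7) + (1*(-1))*4 = (29 + 11)*(14 + 28) - 1*4 = 40*42 - 4 = 1680 - 4 = 1676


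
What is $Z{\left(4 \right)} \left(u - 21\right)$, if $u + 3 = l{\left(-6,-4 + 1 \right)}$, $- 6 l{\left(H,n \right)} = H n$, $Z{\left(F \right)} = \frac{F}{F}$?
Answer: $-27$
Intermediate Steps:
$Z{\left(F \right)} = 1$
$l{\left(H,n \right)} = - \frac{H n}{6}$
$u = -6$ ($u = -3 - - (-4 + 1) = -3 - \left(-1\right) \left(-3\right) = -3 - 3 = -6$)
$Z{\left(4 \right)} \left(u - 21\right) = 1 \left(-6 - 21\right) = 1 \left(-27\right) = -27$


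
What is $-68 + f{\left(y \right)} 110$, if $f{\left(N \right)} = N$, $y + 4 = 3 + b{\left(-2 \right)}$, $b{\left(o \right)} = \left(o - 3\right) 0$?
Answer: $-178$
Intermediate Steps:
$b{\left(o \right)} = 0$ ($b{\left(o \right)} = \left(-3 + o\right) 0 = 0$)
$y = -1$ ($y = -4 + \left(3 + 0\right) = -4 + 3 = -1$)
$-68 + f{\left(y \right)} 110 = -68 - 110 = -178$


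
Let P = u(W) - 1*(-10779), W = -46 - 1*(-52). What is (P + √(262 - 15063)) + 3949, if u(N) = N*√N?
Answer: 14728 + 6*√6 + 19*I*√41 ≈ 14743.0 + 121.66*I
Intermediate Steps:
W = 6 (W = -46 + 52 = 6)
u(N) = N^(3/2)
P = 10779 + 6*√6 (P = 6^(3/2) - 1*(-10779) = 6*√6 + 10779 = 10779 + 6*√6 ≈ 10794.)
(P + √(262 - 15063)) + 3949 = ((10779 + 6*√6) + √(262 - 15063)) + 3949 = ((10779 + 6*√6) + √(-14801)) + 3949 = ((10779 + 6*√6) + 19*I*√41) + 3949 = (10779 + 6*√6 + 19*I*√41) + 3949 = 14728 + 6*√6 + 19*I*√41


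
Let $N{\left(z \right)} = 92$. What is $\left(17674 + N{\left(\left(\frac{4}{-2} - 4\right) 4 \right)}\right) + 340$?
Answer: $18106$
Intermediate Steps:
$\left(17674 + N{\left(\left(\frac{4}{-2} - 4\right) 4 \right)}\right) + 340 = \left(17674 + 92\right) + 340 = 17766 + 340 = 18106$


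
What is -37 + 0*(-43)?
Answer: -37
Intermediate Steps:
-37 + 0*(-43) = -37 + 0 = -37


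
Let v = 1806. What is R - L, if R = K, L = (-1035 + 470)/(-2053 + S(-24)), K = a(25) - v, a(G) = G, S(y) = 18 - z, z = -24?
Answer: -3582156/2011 ≈ -1781.3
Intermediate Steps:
S(y) = 42 (S(y) = 18 - 1*(-24) = 18 + 24 = 42)
K = -1781 (K = 25 - 1*1806 = 25 - 1806 = -1781)
L = 565/2011 (L = (-1035 + 470)/(-2053 + 42) = -565/(-2011) = -565*(-1/2011) = 565/2011 ≈ 0.28095)
R = -1781
R - L = -1781 - 1*565/2011 = -1781 - 565/2011 = -3582156/2011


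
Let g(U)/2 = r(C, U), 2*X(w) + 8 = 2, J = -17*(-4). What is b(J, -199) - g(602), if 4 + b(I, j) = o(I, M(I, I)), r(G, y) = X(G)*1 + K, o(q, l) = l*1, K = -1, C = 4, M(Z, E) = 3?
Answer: 7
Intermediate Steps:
J = 68
X(w) = -3 (X(w) = -4 + (½)*2 = -4 + 1 = -3)
o(q, l) = l
r(G, y) = -4 (r(G, y) = -3*1 - 1 = -3 - 1 = -4)
b(I, j) = -1 (b(I, j) = -4 + 3 = -1)
g(U) = -8 (g(U) = 2*(-4) = -8)
b(J, -199) - g(602) = -1 - 1*(-8) = -1 + 8 = 7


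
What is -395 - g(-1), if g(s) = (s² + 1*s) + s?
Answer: -394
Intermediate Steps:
g(s) = s² + 2*s (g(s) = (s² + s) + s = (s + s²) + s = s² + 2*s)
-395 - g(-1) = -395 - (-1)*(2 - 1) = -395 - (-1) = -395 - 1*(-1) = -395 + 1 = -394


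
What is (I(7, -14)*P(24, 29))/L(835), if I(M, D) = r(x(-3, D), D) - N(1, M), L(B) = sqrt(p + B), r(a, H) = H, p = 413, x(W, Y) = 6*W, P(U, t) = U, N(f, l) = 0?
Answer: -14*sqrt(78)/13 ≈ -9.5111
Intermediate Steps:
L(B) = sqrt(413 + B)
I(M, D) = D (I(M, D) = D - 1*0 = D + 0 = D)
(I(7, -14)*P(24, 29))/L(835) = (-14*24)/(sqrt(413 + 835)) = -336*sqrt(78)/312 = -14*sqrt(78)/13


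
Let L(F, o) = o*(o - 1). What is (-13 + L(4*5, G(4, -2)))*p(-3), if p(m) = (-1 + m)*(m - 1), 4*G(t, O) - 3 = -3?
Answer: -208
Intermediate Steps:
G(t, O) = 0 (G(t, O) = ¾ + (¼)*(-3) = ¾ - ¾ = 0)
p(m) = (-1 + m)² (p(m) = (-1 + m)*(-1 + m) = (-1 + m)²)
L(F, o) = o*(-1 + o)
(-13 + L(4*5, G(4, -2)))*p(-3) = (-13 + 0*(-1 + 0))*(-1 - 3)² = (-13 + 0*(-1))*(-4)² = (-13 + 0)*16 = -13*16 = -208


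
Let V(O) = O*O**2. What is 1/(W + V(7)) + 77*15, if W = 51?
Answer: 455071/394 ≈ 1155.0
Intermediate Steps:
V(O) = O**3
1/(W + V(7)) + 77*15 = 1/(51 + 7**3) + 77*15 = 1/(51 + 343) + 1155 = 1/394 + 1155 = 455071/394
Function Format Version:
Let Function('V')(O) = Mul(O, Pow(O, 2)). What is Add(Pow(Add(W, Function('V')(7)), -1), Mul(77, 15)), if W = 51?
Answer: Rational(455071, 394) ≈ 1155.0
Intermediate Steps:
Function('V')(O) = Pow(O, 3)
Add(Pow(Add(W, Function('V')(7)), -1), Mul(77, 15)) = Add(Pow(Add(51, Pow(7, 3)), -1), Mul(77, 15)) = Add(Pow(Add(51, 343), -1), 1155) = Add(Pow(394, -1), 1155) = Add(Rational(1, 394), 1155) = Rational(455071, 394)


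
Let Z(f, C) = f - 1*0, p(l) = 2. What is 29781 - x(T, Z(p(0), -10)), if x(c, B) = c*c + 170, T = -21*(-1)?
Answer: 29170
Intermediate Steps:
Z(f, C) = f (Z(f, C) = f + 0 = f)
T = 21
x(c, B) = 170 + c**2 (x(c, B) = c**2 + 170 = 170 + c**2)
29781 - x(T, Z(p(0), -10)) = 29781 - (170 + 21**2) = 29781 - (170 + 441) = 29781 - 1*611 = 29781 - 611 = 29170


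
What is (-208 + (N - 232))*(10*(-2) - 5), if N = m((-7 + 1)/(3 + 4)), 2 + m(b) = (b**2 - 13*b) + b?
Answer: 527950/49 ≈ 10774.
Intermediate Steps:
m(b) = -2 + b**2 - 12*b (m(b) = -2 + ((b**2 - 13*b) + b) = -2 + (b**2 - 12*b) = -2 + b**2 - 12*b)
N = 442/49 (N = -2 + ((-7 + 1)/(3 + 4))**2 - 12*(-7 + 1)/(3 + 4) = -2 + (-6/7)**2 - (-72)/7 = -2 + (-6*1/7)**2 - (-72)/7 = -2 + (-6/7)**2 - 12*(-6/7) = -2 + 36/49 + 72/7 = 442/49 ≈ 9.0204)
(-208 + (N - 232))*(10*(-2) - 5) = (-208 + (442/49 - 232))*(10*(-2) - 5) = (-208 - 10926/49)*(-20 - 5) = -21118/49*(-25) = 527950/49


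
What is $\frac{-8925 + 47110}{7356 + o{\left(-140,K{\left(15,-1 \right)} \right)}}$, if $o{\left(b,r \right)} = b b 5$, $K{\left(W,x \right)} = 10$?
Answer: $\frac{38185}{105356} \approx 0.36244$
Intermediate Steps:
$o{\left(b,r \right)} = 5 b^{2}$ ($o{\left(b,r \right)} = b^{2} \cdot 5 = 5 b^{2}$)
$\frac{-8925 + 47110}{7356 + o{\left(-140,K{\left(15,-1 \right)} \right)}} = \frac{-8925 + 47110}{7356 + 5 \left(-140\right)^{2}} = \frac{38185}{7356 + 5 \cdot 19600} = \frac{38185}{7356 + 98000} = \frac{38185}{105356}$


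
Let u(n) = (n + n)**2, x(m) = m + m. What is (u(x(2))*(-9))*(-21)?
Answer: 12096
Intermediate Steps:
x(m) = 2*m
u(n) = 4*n**2 (u(n) = (2*n)**2 = 4*n**2)
(u(x(2))*(-9))*(-21) = ((4*(2*2)**2)*(-9))*(-21) = ((4*4**2)*(-9))*(-21) = ((4*16)*(-9))*(-21) = (64*(-9))*(-21) = -576*(-21) = 12096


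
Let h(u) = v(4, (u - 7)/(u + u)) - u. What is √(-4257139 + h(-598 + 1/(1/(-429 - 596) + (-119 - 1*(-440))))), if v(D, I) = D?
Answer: 3*I*√799998339302637/41128 ≈ 2063.1*I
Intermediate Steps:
h(u) = 4 - u
√(-4257139 + h(-598 + 1/(1/(-429 - 596) + (-119 - 1*(-440))))) = √(-4257139 + (4 - (-598 + 1/(1/(-429 - 596) + (-119 - 1*(-440)))))) = √(-4257139 + (4 - (-598 + 1/(1/(-1025) + (-119 + 440))))) = √(-4257139 + (4 - (-598 + 1/(-1/1025 + 321)))) = √(-4257139 + (4 - (-598 + 1/(329024/1025)))) = √(-4257139 + (4 - (-598 + 1025/329024))) = √(-4257139 + (4 - 1*(-196755327/329024))) = √(-4257139 + (4 + 196755327/329024)) = √(-4257139 + 198071423/329024) = √(-1400502830913/329024) = 3*I*√799998339302637/41128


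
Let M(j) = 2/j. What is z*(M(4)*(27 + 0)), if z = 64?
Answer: 864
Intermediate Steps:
z*(M(4)*(27 + 0)) = 64*((2/4)*(27 + 0)) = 64*((2*(¼))*27) = 64*((½)*27) = 64*(27/2) = 864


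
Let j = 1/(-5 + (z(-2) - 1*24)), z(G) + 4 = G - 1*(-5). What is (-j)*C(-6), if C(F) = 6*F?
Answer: -6/5 ≈ -1.2000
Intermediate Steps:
z(G) = 1 + G (z(G) = -4 + (G - 1*(-5)) = -4 + (G + 5) = -4 + (5 + G) = 1 + G)
j = -1/30 (j = 1/(-5 + ((1 - 2) - 1*24)) = 1/(-5 + (-1 - 24)) = 1/(-5 - 25) = 1/(-30) = -1/30 ≈ -0.033333)
(-j)*C(-6) = (-1*(-1/30))*(6*(-6)) = (1/30)*(-36) = -6/5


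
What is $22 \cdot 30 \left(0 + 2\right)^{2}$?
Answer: $2640$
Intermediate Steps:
$22 \cdot 30 \left(0 + 2\right)^{2} = 660 \cdot 2^{2} = 660 \cdot 4 = 2640$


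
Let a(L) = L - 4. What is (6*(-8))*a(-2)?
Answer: 288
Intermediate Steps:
a(L) = -4 + L
(6*(-8))*a(-2) = (6*(-8))*(-4 - 2) = -48*(-6) = 288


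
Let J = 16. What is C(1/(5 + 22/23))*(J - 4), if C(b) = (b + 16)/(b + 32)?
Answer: 8860/1469 ≈ 6.0313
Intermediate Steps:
C(b) = (16 + b)/(32 + b)
C(1/(5 + 22/23))*(J - 4) = ((16 + 1/(5 + 22/23))/(32 + 1/(5 + 22/23)))*(16 - 4) = ((16 + 1/(5 + 22*(1/23)))/(32 + 1/(5 + 22*(1/23))))*12 = ((16 + 1/(5 + 22/23))/(32 + 1/(5 + 22/23)))*12 = ((16 + 1/(137/23))/(32 + 1/(137/23)))*12 = ((16 + 23/137)/(32 + 23/137))*12 = ((2215/137)/(4407/137))*12 = ((137/4407)*(2215/137))*12 = (2215/4407)*12 = 8860/1469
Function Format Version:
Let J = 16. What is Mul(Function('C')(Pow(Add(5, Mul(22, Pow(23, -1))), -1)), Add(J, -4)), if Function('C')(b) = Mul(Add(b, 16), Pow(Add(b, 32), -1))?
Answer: Rational(8860, 1469) ≈ 6.0313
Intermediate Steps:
Function('C')(b) = Mul(Pow(Add(32, b), -1), Add(16, b)) (Function('C')(b) = Mul(Add(16, b), Pow(Add(32, b), -1)) = Mul(Pow(Add(32, b), -1), Add(16, b)))
Mul(Function('C')(Pow(Add(5, Mul(22, Pow(23, -1))), -1)), Add(J, -4)) = Mul(Mul(Pow(Add(32, Pow(Add(5, Mul(22, Pow(23, -1))), -1)), -1), Add(16, Pow(Add(5, Mul(22, Pow(23, -1))), -1))), Add(16, -4)) = Mul(Mul(Pow(Add(32, Pow(Add(5, Mul(22, Rational(1, 23))), -1)), -1), Add(16, Pow(Add(5, Mul(22, Rational(1, 23))), -1))), 12) = Mul(Mul(Pow(Add(32, Pow(Add(5, Rational(22, 23)), -1)), -1), Add(16, Pow(Add(5, Rational(22, 23)), -1))), 12) = Mul(Mul(Pow(Add(32, Pow(Rational(137, 23), -1)), -1), Add(16, Pow(Rational(137, 23), -1))), 12) = Mul(Mul(Pow(Add(32, Rational(23, 137)), -1), Add(16, Rational(23, 137))), 12) = Mul(Mul(Pow(Rational(4407, 137), -1), Rational(2215, 137)), 12) = Mul(Mul(Rational(137, 4407), Rational(2215, 137)), 12) = Mul(Rational(2215, 4407), 12) = Rational(8860, 1469)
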